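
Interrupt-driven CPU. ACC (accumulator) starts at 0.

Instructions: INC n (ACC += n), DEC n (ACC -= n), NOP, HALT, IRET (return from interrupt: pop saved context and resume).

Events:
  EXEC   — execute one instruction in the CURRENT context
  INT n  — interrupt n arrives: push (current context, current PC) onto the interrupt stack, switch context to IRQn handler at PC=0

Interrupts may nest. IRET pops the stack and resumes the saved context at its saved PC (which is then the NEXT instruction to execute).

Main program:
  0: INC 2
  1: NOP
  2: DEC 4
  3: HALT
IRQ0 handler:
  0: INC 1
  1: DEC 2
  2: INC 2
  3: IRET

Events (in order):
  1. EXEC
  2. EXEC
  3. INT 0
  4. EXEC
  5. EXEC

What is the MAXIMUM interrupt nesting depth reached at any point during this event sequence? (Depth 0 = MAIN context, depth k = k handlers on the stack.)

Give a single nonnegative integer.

Answer: 1

Derivation:
Event 1 (EXEC): [MAIN] PC=0: INC 2 -> ACC=2 [depth=0]
Event 2 (EXEC): [MAIN] PC=1: NOP [depth=0]
Event 3 (INT 0): INT 0 arrives: push (MAIN, PC=2), enter IRQ0 at PC=0 (depth now 1) [depth=1]
Event 4 (EXEC): [IRQ0] PC=0: INC 1 -> ACC=3 [depth=1]
Event 5 (EXEC): [IRQ0] PC=1: DEC 2 -> ACC=1 [depth=1]
Max depth observed: 1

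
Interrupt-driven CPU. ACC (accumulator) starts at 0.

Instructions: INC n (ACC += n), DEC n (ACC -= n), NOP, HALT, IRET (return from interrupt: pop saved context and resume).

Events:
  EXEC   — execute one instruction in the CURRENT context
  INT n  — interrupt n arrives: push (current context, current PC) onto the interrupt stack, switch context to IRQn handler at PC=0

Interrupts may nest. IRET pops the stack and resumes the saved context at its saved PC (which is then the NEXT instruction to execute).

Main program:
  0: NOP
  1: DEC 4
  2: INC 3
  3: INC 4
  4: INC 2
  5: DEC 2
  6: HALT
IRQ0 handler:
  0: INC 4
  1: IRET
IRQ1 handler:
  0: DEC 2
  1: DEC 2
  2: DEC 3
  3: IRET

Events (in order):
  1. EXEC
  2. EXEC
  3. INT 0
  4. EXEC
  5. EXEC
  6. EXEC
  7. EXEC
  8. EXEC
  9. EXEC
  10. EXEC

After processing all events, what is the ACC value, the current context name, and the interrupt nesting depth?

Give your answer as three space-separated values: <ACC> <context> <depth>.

Answer: 7 MAIN 0

Derivation:
Event 1 (EXEC): [MAIN] PC=0: NOP
Event 2 (EXEC): [MAIN] PC=1: DEC 4 -> ACC=-4
Event 3 (INT 0): INT 0 arrives: push (MAIN, PC=2), enter IRQ0 at PC=0 (depth now 1)
Event 4 (EXEC): [IRQ0] PC=0: INC 4 -> ACC=0
Event 5 (EXEC): [IRQ0] PC=1: IRET -> resume MAIN at PC=2 (depth now 0)
Event 6 (EXEC): [MAIN] PC=2: INC 3 -> ACC=3
Event 7 (EXEC): [MAIN] PC=3: INC 4 -> ACC=7
Event 8 (EXEC): [MAIN] PC=4: INC 2 -> ACC=9
Event 9 (EXEC): [MAIN] PC=5: DEC 2 -> ACC=7
Event 10 (EXEC): [MAIN] PC=6: HALT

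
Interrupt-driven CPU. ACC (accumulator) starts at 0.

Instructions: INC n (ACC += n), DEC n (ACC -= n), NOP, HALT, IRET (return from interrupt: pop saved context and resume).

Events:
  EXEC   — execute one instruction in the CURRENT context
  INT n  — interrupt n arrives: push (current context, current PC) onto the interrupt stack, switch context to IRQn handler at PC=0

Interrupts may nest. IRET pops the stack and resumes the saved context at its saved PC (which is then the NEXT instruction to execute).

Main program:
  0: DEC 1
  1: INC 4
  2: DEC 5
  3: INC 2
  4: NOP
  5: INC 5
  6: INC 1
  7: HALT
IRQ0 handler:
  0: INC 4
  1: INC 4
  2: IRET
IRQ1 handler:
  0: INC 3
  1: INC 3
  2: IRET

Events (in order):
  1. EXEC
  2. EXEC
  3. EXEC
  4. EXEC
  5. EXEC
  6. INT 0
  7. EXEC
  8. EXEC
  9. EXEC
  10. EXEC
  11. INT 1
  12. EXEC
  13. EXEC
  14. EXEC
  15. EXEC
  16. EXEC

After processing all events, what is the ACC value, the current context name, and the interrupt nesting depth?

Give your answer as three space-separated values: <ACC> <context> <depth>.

Event 1 (EXEC): [MAIN] PC=0: DEC 1 -> ACC=-1
Event 2 (EXEC): [MAIN] PC=1: INC 4 -> ACC=3
Event 3 (EXEC): [MAIN] PC=2: DEC 5 -> ACC=-2
Event 4 (EXEC): [MAIN] PC=3: INC 2 -> ACC=0
Event 5 (EXEC): [MAIN] PC=4: NOP
Event 6 (INT 0): INT 0 arrives: push (MAIN, PC=5), enter IRQ0 at PC=0 (depth now 1)
Event 7 (EXEC): [IRQ0] PC=0: INC 4 -> ACC=4
Event 8 (EXEC): [IRQ0] PC=1: INC 4 -> ACC=8
Event 9 (EXEC): [IRQ0] PC=2: IRET -> resume MAIN at PC=5 (depth now 0)
Event 10 (EXEC): [MAIN] PC=5: INC 5 -> ACC=13
Event 11 (INT 1): INT 1 arrives: push (MAIN, PC=6), enter IRQ1 at PC=0 (depth now 1)
Event 12 (EXEC): [IRQ1] PC=0: INC 3 -> ACC=16
Event 13 (EXEC): [IRQ1] PC=1: INC 3 -> ACC=19
Event 14 (EXEC): [IRQ1] PC=2: IRET -> resume MAIN at PC=6 (depth now 0)
Event 15 (EXEC): [MAIN] PC=6: INC 1 -> ACC=20
Event 16 (EXEC): [MAIN] PC=7: HALT

Answer: 20 MAIN 0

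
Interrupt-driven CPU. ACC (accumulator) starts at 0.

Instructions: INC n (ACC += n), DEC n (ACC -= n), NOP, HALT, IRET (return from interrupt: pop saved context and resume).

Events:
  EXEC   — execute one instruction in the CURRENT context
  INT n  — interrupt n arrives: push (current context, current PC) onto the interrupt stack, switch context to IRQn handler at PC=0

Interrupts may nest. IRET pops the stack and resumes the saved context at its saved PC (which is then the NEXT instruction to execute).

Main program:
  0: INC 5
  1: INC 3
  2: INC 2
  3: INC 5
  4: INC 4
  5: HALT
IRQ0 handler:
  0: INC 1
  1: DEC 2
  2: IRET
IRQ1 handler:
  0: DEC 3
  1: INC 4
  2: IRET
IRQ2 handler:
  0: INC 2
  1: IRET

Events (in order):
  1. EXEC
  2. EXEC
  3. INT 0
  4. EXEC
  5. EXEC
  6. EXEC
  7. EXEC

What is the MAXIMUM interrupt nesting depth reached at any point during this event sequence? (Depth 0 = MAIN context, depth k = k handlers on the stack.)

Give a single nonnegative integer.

Event 1 (EXEC): [MAIN] PC=0: INC 5 -> ACC=5 [depth=0]
Event 2 (EXEC): [MAIN] PC=1: INC 3 -> ACC=8 [depth=0]
Event 3 (INT 0): INT 0 arrives: push (MAIN, PC=2), enter IRQ0 at PC=0 (depth now 1) [depth=1]
Event 4 (EXEC): [IRQ0] PC=0: INC 1 -> ACC=9 [depth=1]
Event 5 (EXEC): [IRQ0] PC=1: DEC 2 -> ACC=7 [depth=1]
Event 6 (EXEC): [IRQ0] PC=2: IRET -> resume MAIN at PC=2 (depth now 0) [depth=0]
Event 7 (EXEC): [MAIN] PC=2: INC 2 -> ACC=9 [depth=0]
Max depth observed: 1

Answer: 1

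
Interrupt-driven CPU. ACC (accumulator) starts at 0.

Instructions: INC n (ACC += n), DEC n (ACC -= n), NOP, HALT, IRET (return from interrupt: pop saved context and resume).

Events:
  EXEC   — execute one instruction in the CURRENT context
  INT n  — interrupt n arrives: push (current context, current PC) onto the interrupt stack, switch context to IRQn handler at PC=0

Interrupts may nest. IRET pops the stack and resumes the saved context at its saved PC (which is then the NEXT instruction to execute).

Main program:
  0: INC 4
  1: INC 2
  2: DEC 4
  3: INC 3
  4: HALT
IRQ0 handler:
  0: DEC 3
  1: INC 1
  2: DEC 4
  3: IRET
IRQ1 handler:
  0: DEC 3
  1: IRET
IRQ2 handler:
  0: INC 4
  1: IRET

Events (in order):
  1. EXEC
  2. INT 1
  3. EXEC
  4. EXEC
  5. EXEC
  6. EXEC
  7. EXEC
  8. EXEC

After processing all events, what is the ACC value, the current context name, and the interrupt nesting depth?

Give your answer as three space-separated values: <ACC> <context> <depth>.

Answer: 2 MAIN 0

Derivation:
Event 1 (EXEC): [MAIN] PC=0: INC 4 -> ACC=4
Event 2 (INT 1): INT 1 arrives: push (MAIN, PC=1), enter IRQ1 at PC=0 (depth now 1)
Event 3 (EXEC): [IRQ1] PC=0: DEC 3 -> ACC=1
Event 4 (EXEC): [IRQ1] PC=1: IRET -> resume MAIN at PC=1 (depth now 0)
Event 5 (EXEC): [MAIN] PC=1: INC 2 -> ACC=3
Event 6 (EXEC): [MAIN] PC=2: DEC 4 -> ACC=-1
Event 7 (EXEC): [MAIN] PC=3: INC 3 -> ACC=2
Event 8 (EXEC): [MAIN] PC=4: HALT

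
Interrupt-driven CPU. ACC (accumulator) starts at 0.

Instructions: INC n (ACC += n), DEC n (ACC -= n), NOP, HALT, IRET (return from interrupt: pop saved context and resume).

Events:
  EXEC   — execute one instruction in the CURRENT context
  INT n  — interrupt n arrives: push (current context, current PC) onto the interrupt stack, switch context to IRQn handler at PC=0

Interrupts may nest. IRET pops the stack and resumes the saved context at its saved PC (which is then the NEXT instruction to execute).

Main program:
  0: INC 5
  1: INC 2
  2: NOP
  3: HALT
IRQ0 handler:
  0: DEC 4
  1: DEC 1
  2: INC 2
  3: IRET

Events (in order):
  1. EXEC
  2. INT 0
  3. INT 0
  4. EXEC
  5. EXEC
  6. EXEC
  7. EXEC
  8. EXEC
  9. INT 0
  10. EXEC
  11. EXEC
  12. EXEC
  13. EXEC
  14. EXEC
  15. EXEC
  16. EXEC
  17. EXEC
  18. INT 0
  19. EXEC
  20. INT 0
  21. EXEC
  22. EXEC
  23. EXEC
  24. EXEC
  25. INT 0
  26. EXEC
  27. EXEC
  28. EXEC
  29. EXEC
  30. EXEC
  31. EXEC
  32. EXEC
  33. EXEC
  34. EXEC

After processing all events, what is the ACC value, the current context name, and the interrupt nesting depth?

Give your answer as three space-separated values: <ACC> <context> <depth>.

Event 1 (EXEC): [MAIN] PC=0: INC 5 -> ACC=5
Event 2 (INT 0): INT 0 arrives: push (MAIN, PC=1), enter IRQ0 at PC=0 (depth now 1)
Event 3 (INT 0): INT 0 arrives: push (IRQ0, PC=0), enter IRQ0 at PC=0 (depth now 2)
Event 4 (EXEC): [IRQ0] PC=0: DEC 4 -> ACC=1
Event 5 (EXEC): [IRQ0] PC=1: DEC 1 -> ACC=0
Event 6 (EXEC): [IRQ0] PC=2: INC 2 -> ACC=2
Event 7 (EXEC): [IRQ0] PC=3: IRET -> resume IRQ0 at PC=0 (depth now 1)
Event 8 (EXEC): [IRQ0] PC=0: DEC 4 -> ACC=-2
Event 9 (INT 0): INT 0 arrives: push (IRQ0, PC=1), enter IRQ0 at PC=0 (depth now 2)
Event 10 (EXEC): [IRQ0] PC=0: DEC 4 -> ACC=-6
Event 11 (EXEC): [IRQ0] PC=1: DEC 1 -> ACC=-7
Event 12 (EXEC): [IRQ0] PC=2: INC 2 -> ACC=-5
Event 13 (EXEC): [IRQ0] PC=3: IRET -> resume IRQ0 at PC=1 (depth now 1)
Event 14 (EXEC): [IRQ0] PC=1: DEC 1 -> ACC=-6
Event 15 (EXEC): [IRQ0] PC=2: INC 2 -> ACC=-4
Event 16 (EXEC): [IRQ0] PC=3: IRET -> resume MAIN at PC=1 (depth now 0)
Event 17 (EXEC): [MAIN] PC=1: INC 2 -> ACC=-2
Event 18 (INT 0): INT 0 arrives: push (MAIN, PC=2), enter IRQ0 at PC=0 (depth now 1)
Event 19 (EXEC): [IRQ0] PC=0: DEC 4 -> ACC=-6
Event 20 (INT 0): INT 0 arrives: push (IRQ0, PC=1), enter IRQ0 at PC=0 (depth now 2)
Event 21 (EXEC): [IRQ0] PC=0: DEC 4 -> ACC=-10
Event 22 (EXEC): [IRQ0] PC=1: DEC 1 -> ACC=-11
Event 23 (EXEC): [IRQ0] PC=2: INC 2 -> ACC=-9
Event 24 (EXEC): [IRQ0] PC=3: IRET -> resume IRQ0 at PC=1 (depth now 1)
Event 25 (INT 0): INT 0 arrives: push (IRQ0, PC=1), enter IRQ0 at PC=0 (depth now 2)
Event 26 (EXEC): [IRQ0] PC=0: DEC 4 -> ACC=-13
Event 27 (EXEC): [IRQ0] PC=1: DEC 1 -> ACC=-14
Event 28 (EXEC): [IRQ0] PC=2: INC 2 -> ACC=-12
Event 29 (EXEC): [IRQ0] PC=3: IRET -> resume IRQ0 at PC=1 (depth now 1)
Event 30 (EXEC): [IRQ0] PC=1: DEC 1 -> ACC=-13
Event 31 (EXEC): [IRQ0] PC=2: INC 2 -> ACC=-11
Event 32 (EXEC): [IRQ0] PC=3: IRET -> resume MAIN at PC=2 (depth now 0)
Event 33 (EXEC): [MAIN] PC=2: NOP
Event 34 (EXEC): [MAIN] PC=3: HALT

Answer: -11 MAIN 0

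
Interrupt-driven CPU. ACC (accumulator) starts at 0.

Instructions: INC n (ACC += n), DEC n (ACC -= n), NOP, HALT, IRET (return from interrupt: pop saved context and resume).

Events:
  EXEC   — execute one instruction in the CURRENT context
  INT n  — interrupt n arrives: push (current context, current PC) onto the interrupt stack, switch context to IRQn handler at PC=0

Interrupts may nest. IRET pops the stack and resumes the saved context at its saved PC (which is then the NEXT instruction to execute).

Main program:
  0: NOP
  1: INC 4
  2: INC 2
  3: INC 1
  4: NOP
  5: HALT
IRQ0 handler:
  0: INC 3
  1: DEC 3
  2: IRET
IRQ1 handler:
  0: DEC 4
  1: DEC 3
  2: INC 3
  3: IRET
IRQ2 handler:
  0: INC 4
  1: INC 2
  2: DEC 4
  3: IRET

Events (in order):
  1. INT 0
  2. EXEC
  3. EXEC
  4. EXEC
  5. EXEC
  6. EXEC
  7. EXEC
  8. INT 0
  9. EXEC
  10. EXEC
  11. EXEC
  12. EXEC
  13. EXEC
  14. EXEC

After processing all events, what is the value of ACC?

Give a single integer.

Answer: 7

Derivation:
Event 1 (INT 0): INT 0 arrives: push (MAIN, PC=0), enter IRQ0 at PC=0 (depth now 1)
Event 2 (EXEC): [IRQ0] PC=0: INC 3 -> ACC=3
Event 3 (EXEC): [IRQ0] PC=1: DEC 3 -> ACC=0
Event 4 (EXEC): [IRQ0] PC=2: IRET -> resume MAIN at PC=0 (depth now 0)
Event 5 (EXEC): [MAIN] PC=0: NOP
Event 6 (EXEC): [MAIN] PC=1: INC 4 -> ACC=4
Event 7 (EXEC): [MAIN] PC=2: INC 2 -> ACC=6
Event 8 (INT 0): INT 0 arrives: push (MAIN, PC=3), enter IRQ0 at PC=0 (depth now 1)
Event 9 (EXEC): [IRQ0] PC=0: INC 3 -> ACC=9
Event 10 (EXEC): [IRQ0] PC=1: DEC 3 -> ACC=6
Event 11 (EXEC): [IRQ0] PC=2: IRET -> resume MAIN at PC=3 (depth now 0)
Event 12 (EXEC): [MAIN] PC=3: INC 1 -> ACC=7
Event 13 (EXEC): [MAIN] PC=4: NOP
Event 14 (EXEC): [MAIN] PC=5: HALT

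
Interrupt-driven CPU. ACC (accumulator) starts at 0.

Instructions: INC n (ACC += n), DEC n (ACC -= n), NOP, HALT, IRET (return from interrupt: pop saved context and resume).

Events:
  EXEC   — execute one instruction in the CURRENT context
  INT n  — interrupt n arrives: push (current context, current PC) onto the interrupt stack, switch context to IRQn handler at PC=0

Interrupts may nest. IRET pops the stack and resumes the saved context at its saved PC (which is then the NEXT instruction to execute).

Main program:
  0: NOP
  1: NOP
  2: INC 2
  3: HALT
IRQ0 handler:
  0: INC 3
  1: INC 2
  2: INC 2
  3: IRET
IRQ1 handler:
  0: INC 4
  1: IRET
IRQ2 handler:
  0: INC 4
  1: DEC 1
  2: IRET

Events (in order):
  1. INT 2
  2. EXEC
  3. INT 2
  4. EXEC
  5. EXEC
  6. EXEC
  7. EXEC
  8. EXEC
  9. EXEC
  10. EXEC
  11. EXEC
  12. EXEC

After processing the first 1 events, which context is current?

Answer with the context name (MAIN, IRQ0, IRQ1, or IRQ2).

Event 1 (INT 2): INT 2 arrives: push (MAIN, PC=0), enter IRQ2 at PC=0 (depth now 1)

Answer: IRQ2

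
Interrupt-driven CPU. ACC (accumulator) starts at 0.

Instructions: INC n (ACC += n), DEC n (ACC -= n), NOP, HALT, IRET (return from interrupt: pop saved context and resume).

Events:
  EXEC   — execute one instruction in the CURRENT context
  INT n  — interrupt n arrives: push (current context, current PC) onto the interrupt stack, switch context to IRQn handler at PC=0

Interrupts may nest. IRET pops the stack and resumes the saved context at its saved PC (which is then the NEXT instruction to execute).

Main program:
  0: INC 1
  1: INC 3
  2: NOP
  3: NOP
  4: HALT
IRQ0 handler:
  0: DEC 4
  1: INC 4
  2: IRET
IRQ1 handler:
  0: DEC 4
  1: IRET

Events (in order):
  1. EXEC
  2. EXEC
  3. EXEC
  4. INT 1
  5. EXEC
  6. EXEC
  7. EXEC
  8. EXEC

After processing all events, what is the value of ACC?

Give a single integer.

Event 1 (EXEC): [MAIN] PC=0: INC 1 -> ACC=1
Event 2 (EXEC): [MAIN] PC=1: INC 3 -> ACC=4
Event 3 (EXEC): [MAIN] PC=2: NOP
Event 4 (INT 1): INT 1 arrives: push (MAIN, PC=3), enter IRQ1 at PC=0 (depth now 1)
Event 5 (EXEC): [IRQ1] PC=0: DEC 4 -> ACC=0
Event 6 (EXEC): [IRQ1] PC=1: IRET -> resume MAIN at PC=3 (depth now 0)
Event 7 (EXEC): [MAIN] PC=3: NOP
Event 8 (EXEC): [MAIN] PC=4: HALT

Answer: 0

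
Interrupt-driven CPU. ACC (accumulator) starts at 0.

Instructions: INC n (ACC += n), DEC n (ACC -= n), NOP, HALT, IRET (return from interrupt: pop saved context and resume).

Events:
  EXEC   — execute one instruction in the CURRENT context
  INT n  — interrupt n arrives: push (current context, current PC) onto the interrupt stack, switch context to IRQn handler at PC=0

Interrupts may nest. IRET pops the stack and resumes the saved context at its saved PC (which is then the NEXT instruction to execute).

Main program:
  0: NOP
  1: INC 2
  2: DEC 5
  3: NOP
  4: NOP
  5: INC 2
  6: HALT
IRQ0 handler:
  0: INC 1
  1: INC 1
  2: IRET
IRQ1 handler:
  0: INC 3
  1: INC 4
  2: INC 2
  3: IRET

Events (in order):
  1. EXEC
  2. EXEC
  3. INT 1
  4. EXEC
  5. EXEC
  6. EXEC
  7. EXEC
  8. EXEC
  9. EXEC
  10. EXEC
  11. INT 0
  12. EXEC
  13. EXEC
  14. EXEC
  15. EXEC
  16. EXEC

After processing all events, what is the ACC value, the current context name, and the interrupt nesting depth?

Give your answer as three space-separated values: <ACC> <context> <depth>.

Answer: 10 MAIN 0

Derivation:
Event 1 (EXEC): [MAIN] PC=0: NOP
Event 2 (EXEC): [MAIN] PC=1: INC 2 -> ACC=2
Event 3 (INT 1): INT 1 arrives: push (MAIN, PC=2), enter IRQ1 at PC=0 (depth now 1)
Event 4 (EXEC): [IRQ1] PC=0: INC 3 -> ACC=5
Event 5 (EXEC): [IRQ1] PC=1: INC 4 -> ACC=9
Event 6 (EXEC): [IRQ1] PC=2: INC 2 -> ACC=11
Event 7 (EXEC): [IRQ1] PC=3: IRET -> resume MAIN at PC=2 (depth now 0)
Event 8 (EXEC): [MAIN] PC=2: DEC 5 -> ACC=6
Event 9 (EXEC): [MAIN] PC=3: NOP
Event 10 (EXEC): [MAIN] PC=4: NOP
Event 11 (INT 0): INT 0 arrives: push (MAIN, PC=5), enter IRQ0 at PC=0 (depth now 1)
Event 12 (EXEC): [IRQ0] PC=0: INC 1 -> ACC=7
Event 13 (EXEC): [IRQ0] PC=1: INC 1 -> ACC=8
Event 14 (EXEC): [IRQ0] PC=2: IRET -> resume MAIN at PC=5 (depth now 0)
Event 15 (EXEC): [MAIN] PC=5: INC 2 -> ACC=10
Event 16 (EXEC): [MAIN] PC=6: HALT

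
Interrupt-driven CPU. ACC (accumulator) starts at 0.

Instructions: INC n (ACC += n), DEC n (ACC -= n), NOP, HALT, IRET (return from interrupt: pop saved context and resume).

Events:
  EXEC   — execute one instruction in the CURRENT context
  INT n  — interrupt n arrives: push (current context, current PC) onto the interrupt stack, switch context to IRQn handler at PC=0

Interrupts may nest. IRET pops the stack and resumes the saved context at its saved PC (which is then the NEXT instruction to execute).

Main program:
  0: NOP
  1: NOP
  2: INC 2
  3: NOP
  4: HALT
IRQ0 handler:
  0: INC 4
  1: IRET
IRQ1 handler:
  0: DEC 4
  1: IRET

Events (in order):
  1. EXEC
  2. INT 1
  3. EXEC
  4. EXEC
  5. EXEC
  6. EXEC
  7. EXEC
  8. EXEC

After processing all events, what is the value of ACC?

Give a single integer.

Event 1 (EXEC): [MAIN] PC=0: NOP
Event 2 (INT 1): INT 1 arrives: push (MAIN, PC=1), enter IRQ1 at PC=0 (depth now 1)
Event 3 (EXEC): [IRQ1] PC=0: DEC 4 -> ACC=-4
Event 4 (EXEC): [IRQ1] PC=1: IRET -> resume MAIN at PC=1 (depth now 0)
Event 5 (EXEC): [MAIN] PC=1: NOP
Event 6 (EXEC): [MAIN] PC=2: INC 2 -> ACC=-2
Event 7 (EXEC): [MAIN] PC=3: NOP
Event 8 (EXEC): [MAIN] PC=4: HALT

Answer: -2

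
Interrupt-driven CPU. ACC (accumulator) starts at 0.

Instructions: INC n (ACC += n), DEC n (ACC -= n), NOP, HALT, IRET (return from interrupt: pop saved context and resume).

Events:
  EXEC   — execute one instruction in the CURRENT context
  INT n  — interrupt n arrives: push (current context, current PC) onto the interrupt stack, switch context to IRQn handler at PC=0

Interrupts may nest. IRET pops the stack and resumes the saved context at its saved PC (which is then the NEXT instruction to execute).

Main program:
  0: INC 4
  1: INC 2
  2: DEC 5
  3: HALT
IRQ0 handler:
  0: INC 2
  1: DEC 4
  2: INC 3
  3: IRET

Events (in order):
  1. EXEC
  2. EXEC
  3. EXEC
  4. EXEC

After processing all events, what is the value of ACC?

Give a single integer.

Answer: 1

Derivation:
Event 1 (EXEC): [MAIN] PC=0: INC 4 -> ACC=4
Event 2 (EXEC): [MAIN] PC=1: INC 2 -> ACC=6
Event 3 (EXEC): [MAIN] PC=2: DEC 5 -> ACC=1
Event 4 (EXEC): [MAIN] PC=3: HALT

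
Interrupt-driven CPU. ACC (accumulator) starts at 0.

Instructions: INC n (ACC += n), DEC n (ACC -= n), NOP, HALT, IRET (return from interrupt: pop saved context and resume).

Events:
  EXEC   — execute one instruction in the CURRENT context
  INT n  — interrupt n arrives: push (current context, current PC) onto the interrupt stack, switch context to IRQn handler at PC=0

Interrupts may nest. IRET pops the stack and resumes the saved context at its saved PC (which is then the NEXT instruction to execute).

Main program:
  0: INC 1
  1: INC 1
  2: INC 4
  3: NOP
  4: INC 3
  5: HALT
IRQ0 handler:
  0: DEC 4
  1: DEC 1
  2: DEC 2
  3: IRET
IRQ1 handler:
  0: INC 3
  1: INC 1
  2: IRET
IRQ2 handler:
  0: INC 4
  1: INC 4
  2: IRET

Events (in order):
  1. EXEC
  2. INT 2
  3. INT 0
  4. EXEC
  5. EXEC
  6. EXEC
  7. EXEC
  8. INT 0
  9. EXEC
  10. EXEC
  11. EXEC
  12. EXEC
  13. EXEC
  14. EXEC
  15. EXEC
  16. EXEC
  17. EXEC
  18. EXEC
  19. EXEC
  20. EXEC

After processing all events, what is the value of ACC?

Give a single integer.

Event 1 (EXEC): [MAIN] PC=0: INC 1 -> ACC=1
Event 2 (INT 2): INT 2 arrives: push (MAIN, PC=1), enter IRQ2 at PC=0 (depth now 1)
Event 3 (INT 0): INT 0 arrives: push (IRQ2, PC=0), enter IRQ0 at PC=0 (depth now 2)
Event 4 (EXEC): [IRQ0] PC=0: DEC 4 -> ACC=-3
Event 5 (EXEC): [IRQ0] PC=1: DEC 1 -> ACC=-4
Event 6 (EXEC): [IRQ0] PC=2: DEC 2 -> ACC=-6
Event 7 (EXEC): [IRQ0] PC=3: IRET -> resume IRQ2 at PC=0 (depth now 1)
Event 8 (INT 0): INT 0 arrives: push (IRQ2, PC=0), enter IRQ0 at PC=0 (depth now 2)
Event 9 (EXEC): [IRQ0] PC=0: DEC 4 -> ACC=-10
Event 10 (EXEC): [IRQ0] PC=1: DEC 1 -> ACC=-11
Event 11 (EXEC): [IRQ0] PC=2: DEC 2 -> ACC=-13
Event 12 (EXEC): [IRQ0] PC=3: IRET -> resume IRQ2 at PC=0 (depth now 1)
Event 13 (EXEC): [IRQ2] PC=0: INC 4 -> ACC=-9
Event 14 (EXEC): [IRQ2] PC=1: INC 4 -> ACC=-5
Event 15 (EXEC): [IRQ2] PC=2: IRET -> resume MAIN at PC=1 (depth now 0)
Event 16 (EXEC): [MAIN] PC=1: INC 1 -> ACC=-4
Event 17 (EXEC): [MAIN] PC=2: INC 4 -> ACC=0
Event 18 (EXEC): [MAIN] PC=3: NOP
Event 19 (EXEC): [MAIN] PC=4: INC 3 -> ACC=3
Event 20 (EXEC): [MAIN] PC=5: HALT

Answer: 3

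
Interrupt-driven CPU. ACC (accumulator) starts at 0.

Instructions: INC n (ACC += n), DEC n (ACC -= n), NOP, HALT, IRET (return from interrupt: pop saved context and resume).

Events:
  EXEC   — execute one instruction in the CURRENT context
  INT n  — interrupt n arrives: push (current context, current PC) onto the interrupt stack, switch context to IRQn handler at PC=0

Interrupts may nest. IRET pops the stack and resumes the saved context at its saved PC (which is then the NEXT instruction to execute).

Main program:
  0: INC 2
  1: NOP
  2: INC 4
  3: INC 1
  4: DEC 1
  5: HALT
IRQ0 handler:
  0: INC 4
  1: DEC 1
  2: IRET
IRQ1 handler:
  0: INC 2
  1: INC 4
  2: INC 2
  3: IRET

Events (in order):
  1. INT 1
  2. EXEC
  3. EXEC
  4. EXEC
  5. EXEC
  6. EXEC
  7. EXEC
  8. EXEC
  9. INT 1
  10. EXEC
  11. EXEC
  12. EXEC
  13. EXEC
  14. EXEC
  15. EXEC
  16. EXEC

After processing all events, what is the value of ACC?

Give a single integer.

Event 1 (INT 1): INT 1 arrives: push (MAIN, PC=0), enter IRQ1 at PC=0 (depth now 1)
Event 2 (EXEC): [IRQ1] PC=0: INC 2 -> ACC=2
Event 3 (EXEC): [IRQ1] PC=1: INC 4 -> ACC=6
Event 4 (EXEC): [IRQ1] PC=2: INC 2 -> ACC=8
Event 5 (EXEC): [IRQ1] PC=3: IRET -> resume MAIN at PC=0 (depth now 0)
Event 6 (EXEC): [MAIN] PC=0: INC 2 -> ACC=10
Event 7 (EXEC): [MAIN] PC=1: NOP
Event 8 (EXEC): [MAIN] PC=2: INC 4 -> ACC=14
Event 9 (INT 1): INT 1 arrives: push (MAIN, PC=3), enter IRQ1 at PC=0 (depth now 1)
Event 10 (EXEC): [IRQ1] PC=0: INC 2 -> ACC=16
Event 11 (EXEC): [IRQ1] PC=1: INC 4 -> ACC=20
Event 12 (EXEC): [IRQ1] PC=2: INC 2 -> ACC=22
Event 13 (EXEC): [IRQ1] PC=3: IRET -> resume MAIN at PC=3 (depth now 0)
Event 14 (EXEC): [MAIN] PC=3: INC 1 -> ACC=23
Event 15 (EXEC): [MAIN] PC=4: DEC 1 -> ACC=22
Event 16 (EXEC): [MAIN] PC=5: HALT

Answer: 22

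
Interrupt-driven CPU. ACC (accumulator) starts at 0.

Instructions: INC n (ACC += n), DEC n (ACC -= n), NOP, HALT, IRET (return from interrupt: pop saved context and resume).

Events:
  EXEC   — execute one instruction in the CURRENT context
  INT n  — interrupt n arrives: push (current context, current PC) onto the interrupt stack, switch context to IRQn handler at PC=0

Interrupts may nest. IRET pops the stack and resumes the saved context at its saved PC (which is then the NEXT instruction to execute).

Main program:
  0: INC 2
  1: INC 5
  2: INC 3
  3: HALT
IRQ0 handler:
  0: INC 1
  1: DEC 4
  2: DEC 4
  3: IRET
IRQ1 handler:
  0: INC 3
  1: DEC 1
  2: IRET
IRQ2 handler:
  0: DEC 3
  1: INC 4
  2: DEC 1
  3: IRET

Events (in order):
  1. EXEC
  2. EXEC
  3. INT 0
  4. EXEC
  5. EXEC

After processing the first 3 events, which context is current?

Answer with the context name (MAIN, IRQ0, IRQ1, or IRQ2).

Answer: IRQ0

Derivation:
Event 1 (EXEC): [MAIN] PC=0: INC 2 -> ACC=2
Event 2 (EXEC): [MAIN] PC=1: INC 5 -> ACC=7
Event 3 (INT 0): INT 0 arrives: push (MAIN, PC=2), enter IRQ0 at PC=0 (depth now 1)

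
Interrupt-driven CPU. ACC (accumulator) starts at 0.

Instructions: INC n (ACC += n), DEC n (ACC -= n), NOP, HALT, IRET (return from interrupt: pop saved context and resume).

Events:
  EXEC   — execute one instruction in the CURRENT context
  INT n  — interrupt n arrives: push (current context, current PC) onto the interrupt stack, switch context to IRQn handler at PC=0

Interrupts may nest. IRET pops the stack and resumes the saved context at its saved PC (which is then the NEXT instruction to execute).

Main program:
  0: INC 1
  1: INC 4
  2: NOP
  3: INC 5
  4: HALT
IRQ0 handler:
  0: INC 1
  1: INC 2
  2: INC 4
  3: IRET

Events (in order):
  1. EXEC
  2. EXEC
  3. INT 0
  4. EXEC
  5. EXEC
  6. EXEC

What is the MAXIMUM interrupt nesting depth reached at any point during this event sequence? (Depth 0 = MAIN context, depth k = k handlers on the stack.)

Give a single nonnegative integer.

Answer: 1

Derivation:
Event 1 (EXEC): [MAIN] PC=0: INC 1 -> ACC=1 [depth=0]
Event 2 (EXEC): [MAIN] PC=1: INC 4 -> ACC=5 [depth=0]
Event 3 (INT 0): INT 0 arrives: push (MAIN, PC=2), enter IRQ0 at PC=0 (depth now 1) [depth=1]
Event 4 (EXEC): [IRQ0] PC=0: INC 1 -> ACC=6 [depth=1]
Event 5 (EXEC): [IRQ0] PC=1: INC 2 -> ACC=8 [depth=1]
Event 6 (EXEC): [IRQ0] PC=2: INC 4 -> ACC=12 [depth=1]
Max depth observed: 1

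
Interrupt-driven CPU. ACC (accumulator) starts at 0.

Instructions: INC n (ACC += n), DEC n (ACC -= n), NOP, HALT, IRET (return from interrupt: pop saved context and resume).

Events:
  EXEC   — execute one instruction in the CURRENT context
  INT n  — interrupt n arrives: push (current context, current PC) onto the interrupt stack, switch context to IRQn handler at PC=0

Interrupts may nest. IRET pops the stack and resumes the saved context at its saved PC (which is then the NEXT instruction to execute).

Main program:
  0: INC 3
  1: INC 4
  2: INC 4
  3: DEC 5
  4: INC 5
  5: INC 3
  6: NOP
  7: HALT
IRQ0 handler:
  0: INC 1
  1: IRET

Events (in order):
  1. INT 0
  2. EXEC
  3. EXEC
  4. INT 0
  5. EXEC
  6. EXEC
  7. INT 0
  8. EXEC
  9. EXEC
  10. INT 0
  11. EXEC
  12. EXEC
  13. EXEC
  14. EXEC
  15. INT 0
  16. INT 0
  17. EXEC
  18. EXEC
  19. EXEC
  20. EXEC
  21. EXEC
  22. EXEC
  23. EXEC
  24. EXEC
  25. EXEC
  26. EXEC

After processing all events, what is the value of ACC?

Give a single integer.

Answer: 20

Derivation:
Event 1 (INT 0): INT 0 arrives: push (MAIN, PC=0), enter IRQ0 at PC=0 (depth now 1)
Event 2 (EXEC): [IRQ0] PC=0: INC 1 -> ACC=1
Event 3 (EXEC): [IRQ0] PC=1: IRET -> resume MAIN at PC=0 (depth now 0)
Event 4 (INT 0): INT 0 arrives: push (MAIN, PC=0), enter IRQ0 at PC=0 (depth now 1)
Event 5 (EXEC): [IRQ0] PC=0: INC 1 -> ACC=2
Event 6 (EXEC): [IRQ0] PC=1: IRET -> resume MAIN at PC=0 (depth now 0)
Event 7 (INT 0): INT 0 arrives: push (MAIN, PC=0), enter IRQ0 at PC=0 (depth now 1)
Event 8 (EXEC): [IRQ0] PC=0: INC 1 -> ACC=3
Event 9 (EXEC): [IRQ0] PC=1: IRET -> resume MAIN at PC=0 (depth now 0)
Event 10 (INT 0): INT 0 arrives: push (MAIN, PC=0), enter IRQ0 at PC=0 (depth now 1)
Event 11 (EXEC): [IRQ0] PC=0: INC 1 -> ACC=4
Event 12 (EXEC): [IRQ0] PC=1: IRET -> resume MAIN at PC=0 (depth now 0)
Event 13 (EXEC): [MAIN] PC=0: INC 3 -> ACC=7
Event 14 (EXEC): [MAIN] PC=1: INC 4 -> ACC=11
Event 15 (INT 0): INT 0 arrives: push (MAIN, PC=2), enter IRQ0 at PC=0 (depth now 1)
Event 16 (INT 0): INT 0 arrives: push (IRQ0, PC=0), enter IRQ0 at PC=0 (depth now 2)
Event 17 (EXEC): [IRQ0] PC=0: INC 1 -> ACC=12
Event 18 (EXEC): [IRQ0] PC=1: IRET -> resume IRQ0 at PC=0 (depth now 1)
Event 19 (EXEC): [IRQ0] PC=0: INC 1 -> ACC=13
Event 20 (EXEC): [IRQ0] PC=1: IRET -> resume MAIN at PC=2 (depth now 0)
Event 21 (EXEC): [MAIN] PC=2: INC 4 -> ACC=17
Event 22 (EXEC): [MAIN] PC=3: DEC 5 -> ACC=12
Event 23 (EXEC): [MAIN] PC=4: INC 5 -> ACC=17
Event 24 (EXEC): [MAIN] PC=5: INC 3 -> ACC=20
Event 25 (EXEC): [MAIN] PC=6: NOP
Event 26 (EXEC): [MAIN] PC=7: HALT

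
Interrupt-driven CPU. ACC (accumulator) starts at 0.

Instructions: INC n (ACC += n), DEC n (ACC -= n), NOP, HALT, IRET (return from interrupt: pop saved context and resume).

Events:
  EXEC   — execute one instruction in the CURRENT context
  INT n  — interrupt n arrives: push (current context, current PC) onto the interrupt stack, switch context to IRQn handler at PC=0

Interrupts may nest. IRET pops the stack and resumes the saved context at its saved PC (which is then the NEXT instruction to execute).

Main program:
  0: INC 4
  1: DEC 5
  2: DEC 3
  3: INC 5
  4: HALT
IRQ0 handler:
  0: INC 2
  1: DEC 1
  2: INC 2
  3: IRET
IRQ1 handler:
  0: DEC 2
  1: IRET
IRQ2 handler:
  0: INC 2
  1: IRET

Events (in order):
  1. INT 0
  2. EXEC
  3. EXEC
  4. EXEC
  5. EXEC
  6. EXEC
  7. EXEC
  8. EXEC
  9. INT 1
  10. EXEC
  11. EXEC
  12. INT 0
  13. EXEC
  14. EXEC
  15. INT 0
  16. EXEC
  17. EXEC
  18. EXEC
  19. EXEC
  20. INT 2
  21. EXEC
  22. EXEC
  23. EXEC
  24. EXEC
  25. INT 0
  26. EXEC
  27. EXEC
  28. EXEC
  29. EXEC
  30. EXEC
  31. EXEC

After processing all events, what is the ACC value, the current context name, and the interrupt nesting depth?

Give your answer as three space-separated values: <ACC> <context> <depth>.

Event 1 (INT 0): INT 0 arrives: push (MAIN, PC=0), enter IRQ0 at PC=0 (depth now 1)
Event 2 (EXEC): [IRQ0] PC=0: INC 2 -> ACC=2
Event 3 (EXEC): [IRQ0] PC=1: DEC 1 -> ACC=1
Event 4 (EXEC): [IRQ0] PC=2: INC 2 -> ACC=3
Event 5 (EXEC): [IRQ0] PC=3: IRET -> resume MAIN at PC=0 (depth now 0)
Event 6 (EXEC): [MAIN] PC=0: INC 4 -> ACC=7
Event 7 (EXEC): [MAIN] PC=1: DEC 5 -> ACC=2
Event 8 (EXEC): [MAIN] PC=2: DEC 3 -> ACC=-1
Event 9 (INT 1): INT 1 arrives: push (MAIN, PC=3), enter IRQ1 at PC=0 (depth now 1)
Event 10 (EXEC): [IRQ1] PC=0: DEC 2 -> ACC=-3
Event 11 (EXEC): [IRQ1] PC=1: IRET -> resume MAIN at PC=3 (depth now 0)
Event 12 (INT 0): INT 0 arrives: push (MAIN, PC=3), enter IRQ0 at PC=0 (depth now 1)
Event 13 (EXEC): [IRQ0] PC=0: INC 2 -> ACC=-1
Event 14 (EXEC): [IRQ0] PC=1: DEC 1 -> ACC=-2
Event 15 (INT 0): INT 0 arrives: push (IRQ0, PC=2), enter IRQ0 at PC=0 (depth now 2)
Event 16 (EXEC): [IRQ0] PC=0: INC 2 -> ACC=0
Event 17 (EXEC): [IRQ0] PC=1: DEC 1 -> ACC=-1
Event 18 (EXEC): [IRQ0] PC=2: INC 2 -> ACC=1
Event 19 (EXEC): [IRQ0] PC=3: IRET -> resume IRQ0 at PC=2 (depth now 1)
Event 20 (INT 2): INT 2 arrives: push (IRQ0, PC=2), enter IRQ2 at PC=0 (depth now 2)
Event 21 (EXEC): [IRQ2] PC=0: INC 2 -> ACC=3
Event 22 (EXEC): [IRQ2] PC=1: IRET -> resume IRQ0 at PC=2 (depth now 1)
Event 23 (EXEC): [IRQ0] PC=2: INC 2 -> ACC=5
Event 24 (EXEC): [IRQ0] PC=3: IRET -> resume MAIN at PC=3 (depth now 0)
Event 25 (INT 0): INT 0 arrives: push (MAIN, PC=3), enter IRQ0 at PC=0 (depth now 1)
Event 26 (EXEC): [IRQ0] PC=0: INC 2 -> ACC=7
Event 27 (EXEC): [IRQ0] PC=1: DEC 1 -> ACC=6
Event 28 (EXEC): [IRQ0] PC=2: INC 2 -> ACC=8
Event 29 (EXEC): [IRQ0] PC=3: IRET -> resume MAIN at PC=3 (depth now 0)
Event 30 (EXEC): [MAIN] PC=3: INC 5 -> ACC=13
Event 31 (EXEC): [MAIN] PC=4: HALT

Answer: 13 MAIN 0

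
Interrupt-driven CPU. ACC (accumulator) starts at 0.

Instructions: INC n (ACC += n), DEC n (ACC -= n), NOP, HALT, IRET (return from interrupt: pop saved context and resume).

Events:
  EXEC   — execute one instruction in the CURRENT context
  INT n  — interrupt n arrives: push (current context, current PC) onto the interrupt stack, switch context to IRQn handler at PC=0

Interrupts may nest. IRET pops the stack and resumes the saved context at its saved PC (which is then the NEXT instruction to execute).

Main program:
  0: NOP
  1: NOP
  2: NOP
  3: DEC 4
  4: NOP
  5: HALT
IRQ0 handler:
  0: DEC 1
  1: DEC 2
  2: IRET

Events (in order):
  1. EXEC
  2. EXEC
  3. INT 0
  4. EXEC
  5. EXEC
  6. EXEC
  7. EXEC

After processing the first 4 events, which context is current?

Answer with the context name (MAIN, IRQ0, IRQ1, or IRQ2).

Event 1 (EXEC): [MAIN] PC=0: NOP
Event 2 (EXEC): [MAIN] PC=1: NOP
Event 3 (INT 0): INT 0 arrives: push (MAIN, PC=2), enter IRQ0 at PC=0 (depth now 1)
Event 4 (EXEC): [IRQ0] PC=0: DEC 1 -> ACC=-1

Answer: IRQ0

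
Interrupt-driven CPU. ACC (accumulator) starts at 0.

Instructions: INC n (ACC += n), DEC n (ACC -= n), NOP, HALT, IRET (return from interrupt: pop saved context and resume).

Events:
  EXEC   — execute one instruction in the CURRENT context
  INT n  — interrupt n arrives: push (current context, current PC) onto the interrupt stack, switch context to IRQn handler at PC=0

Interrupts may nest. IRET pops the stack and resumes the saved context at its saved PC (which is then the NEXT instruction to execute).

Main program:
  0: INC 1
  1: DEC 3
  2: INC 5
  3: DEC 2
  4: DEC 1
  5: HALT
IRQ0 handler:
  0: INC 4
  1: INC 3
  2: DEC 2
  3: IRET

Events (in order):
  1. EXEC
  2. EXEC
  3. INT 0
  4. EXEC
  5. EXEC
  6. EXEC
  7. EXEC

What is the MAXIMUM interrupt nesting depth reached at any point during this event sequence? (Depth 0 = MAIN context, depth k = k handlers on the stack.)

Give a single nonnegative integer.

Answer: 1

Derivation:
Event 1 (EXEC): [MAIN] PC=0: INC 1 -> ACC=1 [depth=0]
Event 2 (EXEC): [MAIN] PC=1: DEC 3 -> ACC=-2 [depth=0]
Event 3 (INT 0): INT 0 arrives: push (MAIN, PC=2), enter IRQ0 at PC=0 (depth now 1) [depth=1]
Event 4 (EXEC): [IRQ0] PC=0: INC 4 -> ACC=2 [depth=1]
Event 5 (EXEC): [IRQ0] PC=1: INC 3 -> ACC=5 [depth=1]
Event 6 (EXEC): [IRQ0] PC=2: DEC 2 -> ACC=3 [depth=1]
Event 7 (EXEC): [IRQ0] PC=3: IRET -> resume MAIN at PC=2 (depth now 0) [depth=0]
Max depth observed: 1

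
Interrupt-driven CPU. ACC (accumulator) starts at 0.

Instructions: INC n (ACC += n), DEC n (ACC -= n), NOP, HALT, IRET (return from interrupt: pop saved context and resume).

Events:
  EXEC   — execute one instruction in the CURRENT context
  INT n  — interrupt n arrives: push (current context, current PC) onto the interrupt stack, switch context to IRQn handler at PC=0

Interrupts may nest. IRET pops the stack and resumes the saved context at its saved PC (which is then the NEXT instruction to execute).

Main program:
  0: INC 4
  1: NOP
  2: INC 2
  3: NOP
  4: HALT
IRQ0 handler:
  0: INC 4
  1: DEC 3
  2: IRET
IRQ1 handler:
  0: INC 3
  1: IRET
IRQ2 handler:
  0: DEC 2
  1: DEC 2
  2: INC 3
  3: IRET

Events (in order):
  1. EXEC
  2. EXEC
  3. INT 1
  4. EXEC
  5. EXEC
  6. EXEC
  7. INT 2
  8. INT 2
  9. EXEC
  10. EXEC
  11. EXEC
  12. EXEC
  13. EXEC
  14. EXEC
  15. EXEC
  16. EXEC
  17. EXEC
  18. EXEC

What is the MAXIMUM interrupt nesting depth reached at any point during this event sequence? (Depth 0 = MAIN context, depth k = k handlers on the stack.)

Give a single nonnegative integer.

Event 1 (EXEC): [MAIN] PC=0: INC 4 -> ACC=4 [depth=0]
Event 2 (EXEC): [MAIN] PC=1: NOP [depth=0]
Event 3 (INT 1): INT 1 arrives: push (MAIN, PC=2), enter IRQ1 at PC=0 (depth now 1) [depth=1]
Event 4 (EXEC): [IRQ1] PC=0: INC 3 -> ACC=7 [depth=1]
Event 5 (EXEC): [IRQ1] PC=1: IRET -> resume MAIN at PC=2 (depth now 0) [depth=0]
Event 6 (EXEC): [MAIN] PC=2: INC 2 -> ACC=9 [depth=0]
Event 7 (INT 2): INT 2 arrives: push (MAIN, PC=3), enter IRQ2 at PC=0 (depth now 1) [depth=1]
Event 8 (INT 2): INT 2 arrives: push (IRQ2, PC=0), enter IRQ2 at PC=0 (depth now 2) [depth=2]
Event 9 (EXEC): [IRQ2] PC=0: DEC 2 -> ACC=7 [depth=2]
Event 10 (EXEC): [IRQ2] PC=1: DEC 2 -> ACC=5 [depth=2]
Event 11 (EXEC): [IRQ2] PC=2: INC 3 -> ACC=8 [depth=2]
Event 12 (EXEC): [IRQ2] PC=3: IRET -> resume IRQ2 at PC=0 (depth now 1) [depth=1]
Event 13 (EXEC): [IRQ2] PC=0: DEC 2 -> ACC=6 [depth=1]
Event 14 (EXEC): [IRQ2] PC=1: DEC 2 -> ACC=4 [depth=1]
Event 15 (EXEC): [IRQ2] PC=2: INC 3 -> ACC=7 [depth=1]
Event 16 (EXEC): [IRQ2] PC=3: IRET -> resume MAIN at PC=3 (depth now 0) [depth=0]
Event 17 (EXEC): [MAIN] PC=3: NOP [depth=0]
Event 18 (EXEC): [MAIN] PC=4: HALT [depth=0]
Max depth observed: 2

Answer: 2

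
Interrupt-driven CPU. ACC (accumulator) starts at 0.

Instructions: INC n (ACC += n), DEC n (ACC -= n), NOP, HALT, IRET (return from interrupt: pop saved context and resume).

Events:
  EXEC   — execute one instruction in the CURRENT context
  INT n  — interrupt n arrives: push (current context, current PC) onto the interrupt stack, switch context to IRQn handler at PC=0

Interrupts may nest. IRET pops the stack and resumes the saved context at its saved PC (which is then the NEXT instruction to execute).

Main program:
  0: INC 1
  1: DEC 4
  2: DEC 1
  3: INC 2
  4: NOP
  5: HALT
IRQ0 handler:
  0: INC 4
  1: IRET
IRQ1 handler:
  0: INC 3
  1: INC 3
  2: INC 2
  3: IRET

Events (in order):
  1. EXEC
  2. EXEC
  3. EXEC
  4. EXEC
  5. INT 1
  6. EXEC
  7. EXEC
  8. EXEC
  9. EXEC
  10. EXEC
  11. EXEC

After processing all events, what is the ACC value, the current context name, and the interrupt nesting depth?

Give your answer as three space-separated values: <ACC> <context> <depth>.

Event 1 (EXEC): [MAIN] PC=0: INC 1 -> ACC=1
Event 2 (EXEC): [MAIN] PC=1: DEC 4 -> ACC=-3
Event 3 (EXEC): [MAIN] PC=2: DEC 1 -> ACC=-4
Event 4 (EXEC): [MAIN] PC=3: INC 2 -> ACC=-2
Event 5 (INT 1): INT 1 arrives: push (MAIN, PC=4), enter IRQ1 at PC=0 (depth now 1)
Event 6 (EXEC): [IRQ1] PC=0: INC 3 -> ACC=1
Event 7 (EXEC): [IRQ1] PC=1: INC 3 -> ACC=4
Event 8 (EXEC): [IRQ1] PC=2: INC 2 -> ACC=6
Event 9 (EXEC): [IRQ1] PC=3: IRET -> resume MAIN at PC=4 (depth now 0)
Event 10 (EXEC): [MAIN] PC=4: NOP
Event 11 (EXEC): [MAIN] PC=5: HALT

Answer: 6 MAIN 0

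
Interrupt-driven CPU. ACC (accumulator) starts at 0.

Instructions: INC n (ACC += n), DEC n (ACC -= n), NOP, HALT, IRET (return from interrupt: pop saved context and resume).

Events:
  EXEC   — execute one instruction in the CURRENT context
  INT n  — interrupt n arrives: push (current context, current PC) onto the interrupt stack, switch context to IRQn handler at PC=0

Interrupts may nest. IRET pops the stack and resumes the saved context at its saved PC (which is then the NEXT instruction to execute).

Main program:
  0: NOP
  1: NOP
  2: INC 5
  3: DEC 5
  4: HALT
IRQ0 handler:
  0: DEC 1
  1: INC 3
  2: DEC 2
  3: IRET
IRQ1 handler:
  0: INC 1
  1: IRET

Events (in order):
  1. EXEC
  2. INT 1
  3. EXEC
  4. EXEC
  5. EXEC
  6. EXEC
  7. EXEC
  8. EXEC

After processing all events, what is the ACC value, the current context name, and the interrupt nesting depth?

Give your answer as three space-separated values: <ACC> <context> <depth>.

Answer: 1 MAIN 0

Derivation:
Event 1 (EXEC): [MAIN] PC=0: NOP
Event 2 (INT 1): INT 1 arrives: push (MAIN, PC=1), enter IRQ1 at PC=0 (depth now 1)
Event 3 (EXEC): [IRQ1] PC=0: INC 1 -> ACC=1
Event 4 (EXEC): [IRQ1] PC=1: IRET -> resume MAIN at PC=1 (depth now 0)
Event 5 (EXEC): [MAIN] PC=1: NOP
Event 6 (EXEC): [MAIN] PC=2: INC 5 -> ACC=6
Event 7 (EXEC): [MAIN] PC=3: DEC 5 -> ACC=1
Event 8 (EXEC): [MAIN] PC=4: HALT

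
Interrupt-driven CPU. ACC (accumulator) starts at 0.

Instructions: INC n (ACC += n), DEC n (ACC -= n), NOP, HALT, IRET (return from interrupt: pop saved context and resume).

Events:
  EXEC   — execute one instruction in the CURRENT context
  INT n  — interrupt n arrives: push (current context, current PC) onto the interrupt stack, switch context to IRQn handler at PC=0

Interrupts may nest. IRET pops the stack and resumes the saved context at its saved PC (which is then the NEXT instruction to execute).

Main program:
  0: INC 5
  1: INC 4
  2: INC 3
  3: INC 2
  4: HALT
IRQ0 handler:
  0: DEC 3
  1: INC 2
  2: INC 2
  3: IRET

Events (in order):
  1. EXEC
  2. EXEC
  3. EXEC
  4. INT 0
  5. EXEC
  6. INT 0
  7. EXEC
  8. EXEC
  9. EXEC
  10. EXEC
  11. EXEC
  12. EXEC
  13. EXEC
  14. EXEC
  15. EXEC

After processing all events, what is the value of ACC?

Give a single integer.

Event 1 (EXEC): [MAIN] PC=0: INC 5 -> ACC=5
Event 2 (EXEC): [MAIN] PC=1: INC 4 -> ACC=9
Event 3 (EXEC): [MAIN] PC=2: INC 3 -> ACC=12
Event 4 (INT 0): INT 0 arrives: push (MAIN, PC=3), enter IRQ0 at PC=0 (depth now 1)
Event 5 (EXEC): [IRQ0] PC=0: DEC 3 -> ACC=9
Event 6 (INT 0): INT 0 arrives: push (IRQ0, PC=1), enter IRQ0 at PC=0 (depth now 2)
Event 7 (EXEC): [IRQ0] PC=0: DEC 3 -> ACC=6
Event 8 (EXEC): [IRQ0] PC=1: INC 2 -> ACC=8
Event 9 (EXEC): [IRQ0] PC=2: INC 2 -> ACC=10
Event 10 (EXEC): [IRQ0] PC=3: IRET -> resume IRQ0 at PC=1 (depth now 1)
Event 11 (EXEC): [IRQ0] PC=1: INC 2 -> ACC=12
Event 12 (EXEC): [IRQ0] PC=2: INC 2 -> ACC=14
Event 13 (EXEC): [IRQ0] PC=3: IRET -> resume MAIN at PC=3 (depth now 0)
Event 14 (EXEC): [MAIN] PC=3: INC 2 -> ACC=16
Event 15 (EXEC): [MAIN] PC=4: HALT

Answer: 16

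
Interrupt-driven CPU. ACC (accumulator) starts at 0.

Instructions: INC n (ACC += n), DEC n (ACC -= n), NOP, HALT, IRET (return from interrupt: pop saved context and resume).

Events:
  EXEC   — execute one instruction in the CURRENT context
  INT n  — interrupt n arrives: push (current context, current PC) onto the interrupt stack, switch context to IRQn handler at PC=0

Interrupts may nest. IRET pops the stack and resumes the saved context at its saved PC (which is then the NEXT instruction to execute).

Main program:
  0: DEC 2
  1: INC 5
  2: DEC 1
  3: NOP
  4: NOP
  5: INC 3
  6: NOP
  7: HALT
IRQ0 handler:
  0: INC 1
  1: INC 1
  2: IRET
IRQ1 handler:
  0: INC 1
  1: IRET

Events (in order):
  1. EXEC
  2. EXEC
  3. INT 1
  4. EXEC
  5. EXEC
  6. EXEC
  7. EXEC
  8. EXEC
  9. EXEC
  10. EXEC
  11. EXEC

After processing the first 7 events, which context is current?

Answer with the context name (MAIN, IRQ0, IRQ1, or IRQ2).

Answer: MAIN

Derivation:
Event 1 (EXEC): [MAIN] PC=0: DEC 2 -> ACC=-2
Event 2 (EXEC): [MAIN] PC=1: INC 5 -> ACC=3
Event 3 (INT 1): INT 1 arrives: push (MAIN, PC=2), enter IRQ1 at PC=0 (depth now 1)
Event 4 (EXEC): [IRQ1] PC=0: INC 1 -> ACC=4
Event 5 (EXEC): [IRQ1] PC=1: IRET -> resume MAIN at PC=2 (depth now 0)
Event 6 (EXEC): [MAIN] PC=2: DEC 1 -> ACC=3
Event 7 (EXEC): [MAIN] PC=3: NOP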